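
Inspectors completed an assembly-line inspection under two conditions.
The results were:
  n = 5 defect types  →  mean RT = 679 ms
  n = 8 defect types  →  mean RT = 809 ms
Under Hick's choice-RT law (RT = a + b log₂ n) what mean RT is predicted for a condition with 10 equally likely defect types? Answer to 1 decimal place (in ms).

Solve the two-equation system in a and b:
  b = (809 − 679) / (log₂ 8 − log₂ 5) = 130 / (3 − 2.3219) = 191.720 ms/bit
  a = 679 − 191.720 × 2.3219 = 233.840 ms
Then RT(10) = 233.840 + 191.720 × log₂ 10 = 233.840 + 191.720 × 3.3219 ≈ 870.720 ms.

870.7 ms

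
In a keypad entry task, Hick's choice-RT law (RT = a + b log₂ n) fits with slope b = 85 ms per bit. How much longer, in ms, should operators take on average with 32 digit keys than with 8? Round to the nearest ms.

170 ms

Only the slope matters, since a is common to both: ΔRT = b·log₂(n₂/n₁).
log₂(32) − log₂(8) = log₂(32/8) = log₂(4) = 2.
ΔRT = 85 × 2.0000 = 170.000 ms.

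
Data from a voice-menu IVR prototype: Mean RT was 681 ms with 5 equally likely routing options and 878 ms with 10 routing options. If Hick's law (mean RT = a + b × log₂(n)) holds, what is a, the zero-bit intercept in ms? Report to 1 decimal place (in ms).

The slope on a log₂ axis is (878 − 681) / (3.3219 − 2.3219) = 197.000 ms/bit.
Intercept: a = 681 − 197.000·log₂(5) = 223.580 ms.

223.6 ms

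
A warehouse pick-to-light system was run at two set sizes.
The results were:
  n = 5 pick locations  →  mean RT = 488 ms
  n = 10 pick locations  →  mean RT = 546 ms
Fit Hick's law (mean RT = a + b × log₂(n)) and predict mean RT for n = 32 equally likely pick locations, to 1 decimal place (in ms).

643.3 ms

With log₂ n on the abscissa the relation is linear; from the two conditions:
  b = (546 − 488) / (log₂ 10 − log₂ 5) = 58 / (3.3219 − 2.3219) = 58.000 ms/bit
  a = 488 − 58.000 × 2.3219 = 353.328 ms
Then RT(32) = 353.328 + 58.000 × log₂ 32 = 353.328 + 58.000 × 5 ≈ 643.328 ms.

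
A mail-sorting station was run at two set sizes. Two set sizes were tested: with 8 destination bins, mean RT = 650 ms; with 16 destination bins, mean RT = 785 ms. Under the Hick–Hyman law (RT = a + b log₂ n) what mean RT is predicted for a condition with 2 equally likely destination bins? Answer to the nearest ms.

380 ms

RT is linear in log₂ n, so two points fix the line:
  b = (785 − 650) / (log₂ 16 − log₂ 8) = 135 / (4 − 3) = 135 ms/bit
  a = 650 − 135 × 3 = 245 ms
Then RT(2) = 245 + 135 × log₂ 2 = 245 + 135 × 1 ≈ 380.000 ms.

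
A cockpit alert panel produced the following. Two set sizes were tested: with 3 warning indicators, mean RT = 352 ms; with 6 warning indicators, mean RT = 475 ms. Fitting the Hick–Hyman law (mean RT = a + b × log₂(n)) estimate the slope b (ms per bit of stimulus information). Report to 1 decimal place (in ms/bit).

123.0 ms/bit

b = (RT₂ − RT₁)/(log₂ n₂ − log₂ n₁) = (475 − 352)/(2.5850 − 1.5850) = 123.000 ms/bit.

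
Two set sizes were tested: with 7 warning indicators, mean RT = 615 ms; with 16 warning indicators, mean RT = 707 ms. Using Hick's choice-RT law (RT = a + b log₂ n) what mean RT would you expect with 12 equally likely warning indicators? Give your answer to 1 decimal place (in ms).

With log₂ n on the abscissa the relation is linear; from the two conditions:
  b = (707 − 615) / (log₂ 16 − log₂ 7) = 92 / (4 − 2.8074) = 77.139 ms/bit
  a = 615 − 77.139 × 2.8074 = 398.442 ms
Then RT(12) = 398.442 + 77.139 × log₂ 12 = 398.442 + 77.139 × 3.5850 ≈ 674.984 ms.

675.0 ms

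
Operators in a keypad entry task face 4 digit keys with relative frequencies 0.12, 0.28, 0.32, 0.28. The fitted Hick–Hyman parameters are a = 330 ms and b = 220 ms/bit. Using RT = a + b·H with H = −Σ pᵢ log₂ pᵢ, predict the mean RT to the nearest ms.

Entropy contributions −pᵢ log₂ pᵢ: 0.3671, 0.5142, 0.5260, 0.5142; sum H = 1.9215 bits.
RT = a + bH = 330 + 220·1.9215 = 752.74 ms.

753 ms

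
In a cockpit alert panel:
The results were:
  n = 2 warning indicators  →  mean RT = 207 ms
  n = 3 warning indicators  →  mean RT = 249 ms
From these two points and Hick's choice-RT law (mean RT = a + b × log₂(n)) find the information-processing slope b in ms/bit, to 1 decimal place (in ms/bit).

The slope on a log₂ axis is (249 − 207) / (1.5850 − 1) = 71.799 ms/bit.

71.8 ms/bit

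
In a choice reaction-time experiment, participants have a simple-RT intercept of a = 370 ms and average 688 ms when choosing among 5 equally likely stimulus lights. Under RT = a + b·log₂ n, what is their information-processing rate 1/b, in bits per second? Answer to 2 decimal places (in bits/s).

7.30 bits/s

Choice component = 688 − 370 = 318 ms over log₂(5) = 2.3219 bits.
b = 318 / 2.3219 = 136.955 ms/bit, so 1/b = 7.302 bits/s.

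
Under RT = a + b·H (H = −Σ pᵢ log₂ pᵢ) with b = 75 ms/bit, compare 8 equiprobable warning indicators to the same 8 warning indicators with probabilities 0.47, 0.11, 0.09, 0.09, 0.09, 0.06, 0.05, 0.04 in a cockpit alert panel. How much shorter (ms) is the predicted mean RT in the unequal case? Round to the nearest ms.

The RT saving is b·ΔH. Equiprobable H₀ = log₂(8) = 3.0000 bits; with the given probabilities H = 2.4456 bits.
b·(H₀ − H) = 75 × (3.0000 − 2.4456) = 41.58 ms.

42 ms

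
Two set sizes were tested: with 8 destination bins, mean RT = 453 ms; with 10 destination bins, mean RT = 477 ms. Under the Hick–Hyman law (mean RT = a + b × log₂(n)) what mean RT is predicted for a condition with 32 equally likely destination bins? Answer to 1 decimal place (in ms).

Fit slope and intercept:
  b = (477 − 453) / (log₂ 10 − log₂ 8) = 24 / (3.3219 − 3) = 74.551 ms/bit
  a = 453 − 74.551 × 3 = 229.348 ms
Then RT(32) = 229.348 + 74.551 × log₂ 32 = 229.348 + 74.551 × 5 ≈ 602.102 ms.

602.1 ms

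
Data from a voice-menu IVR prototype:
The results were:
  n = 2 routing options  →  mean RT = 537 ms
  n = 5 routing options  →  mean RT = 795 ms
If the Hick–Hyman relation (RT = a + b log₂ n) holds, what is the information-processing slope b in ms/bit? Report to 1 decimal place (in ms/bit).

b = (RT₂ − RT₁)/(log₂ n₂ − log₂ n₁) = (795 − 537)/(2.3219 − 1) = 195.169 ms/bit.

195.2 ms/bit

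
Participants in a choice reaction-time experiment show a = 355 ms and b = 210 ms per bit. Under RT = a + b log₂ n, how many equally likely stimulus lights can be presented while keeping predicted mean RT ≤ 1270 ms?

Information budget: (1270 − 355)/210 = 4.3571 bits, so n ≤ 2^4.3571 = 20.494 → at most 20.

20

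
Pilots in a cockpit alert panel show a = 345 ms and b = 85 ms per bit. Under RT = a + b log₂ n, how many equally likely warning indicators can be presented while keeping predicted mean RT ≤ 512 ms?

Information budget: (512 − 345)/85 = 1.9647 bits, so n ≤ 2^1.9647 = 3.903 → at most 3.

3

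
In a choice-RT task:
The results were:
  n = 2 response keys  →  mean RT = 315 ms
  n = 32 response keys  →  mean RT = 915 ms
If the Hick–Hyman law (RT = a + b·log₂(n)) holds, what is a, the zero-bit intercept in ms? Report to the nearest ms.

165 ms

Slope: b = (915 − 315) / (log₂ 32 − log₂ 2) = 600/4.0000 = 150 ms/bit.
a = RT₁ − b·log₂ n₁ = 315 − 150 × 1 = 165.000 ms.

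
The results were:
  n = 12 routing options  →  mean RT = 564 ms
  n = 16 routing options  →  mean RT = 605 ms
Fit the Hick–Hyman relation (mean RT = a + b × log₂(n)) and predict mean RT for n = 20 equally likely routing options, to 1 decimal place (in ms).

RT is linear in log₂ n, so two points fix the line:
  b = (605 − 564) / (log₂ 16 − log₂ 12) = 41 / (4 − 3.5850) = 98.786 ms/bit
  a = 564 − 98.786 × 3.5850 = 209.855 ms
Then RT(20) = 209.855 + 98.786 × log₂ 20 = 209.855 + 98.786 × 4.3219 ≈ 636.802 ms.

636.8 ms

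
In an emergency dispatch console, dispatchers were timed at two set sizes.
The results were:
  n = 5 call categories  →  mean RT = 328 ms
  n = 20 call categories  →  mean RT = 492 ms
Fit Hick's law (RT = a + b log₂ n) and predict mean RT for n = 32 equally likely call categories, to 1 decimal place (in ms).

Solve the two-equation system in a and b:
  b = (492 − 328) / (log₂ 20 − log₂ 5) = 164 / (4.3219 − 2.3219) = 82.000 ms/bit
  a = 328 − 82.000 × 2.3219 = 137.602 ms
Then RT(32) = 137.602 + 82.000 × log₂ 32 = 137.602 + 82.000 × 5 ≈ 547.602 ms.

547.6 ms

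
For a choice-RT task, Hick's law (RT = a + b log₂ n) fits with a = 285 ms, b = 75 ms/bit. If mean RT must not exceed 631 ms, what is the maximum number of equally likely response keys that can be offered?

24

Set 285 + 75·log₂ n ≤ 631 → log₂ n ≤ (631 − 285)/75 = 4.6133.
So n ≤ 2^4.6133 = 24.477; the largest integer n is 24.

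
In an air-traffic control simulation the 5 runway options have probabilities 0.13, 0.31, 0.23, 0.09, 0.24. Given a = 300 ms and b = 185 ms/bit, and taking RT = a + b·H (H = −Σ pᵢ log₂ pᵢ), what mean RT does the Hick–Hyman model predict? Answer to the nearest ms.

707 ms

Entropy contributions −pᵢ log₂ pᵢ: 0.3826, 0.5238, 0.4877, 0.3127, 0.4941; sum H = 2.2009 bits.
RT = a + bH = 300 + 185·2.2009 = 707.17 ms.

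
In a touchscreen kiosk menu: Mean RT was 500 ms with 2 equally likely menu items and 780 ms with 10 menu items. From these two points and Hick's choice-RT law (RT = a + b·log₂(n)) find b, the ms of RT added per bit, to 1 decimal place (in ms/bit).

The slope on a log₂ axis is (780 − 500) / (3.3219 − 1) = 120.589 ms/bit.

120.6 ms/bit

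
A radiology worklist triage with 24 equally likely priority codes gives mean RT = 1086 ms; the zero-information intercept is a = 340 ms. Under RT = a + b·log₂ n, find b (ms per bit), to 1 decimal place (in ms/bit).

162.7 ms/bit

24 alternatives carry log₂ 24 = 4.5850 bits; the choice cost is 1086 − 340 = 746 ms, so b = 746/4.5850 = 162.706 ms/bit.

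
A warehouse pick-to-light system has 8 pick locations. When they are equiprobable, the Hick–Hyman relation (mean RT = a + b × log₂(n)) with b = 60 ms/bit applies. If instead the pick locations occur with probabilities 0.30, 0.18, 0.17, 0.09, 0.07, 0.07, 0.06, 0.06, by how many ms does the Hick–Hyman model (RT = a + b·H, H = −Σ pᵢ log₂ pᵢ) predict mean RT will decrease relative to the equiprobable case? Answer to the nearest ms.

16 ms

The RT saving is b·ΔH. Equiprobable H₀ = log₂(8) = 3.0000 bits; with the given probabilities H = 2.7378 bits.
b·(H₀ − H) = 60 × (3.0000 − 2.7378) = 15.73 ms.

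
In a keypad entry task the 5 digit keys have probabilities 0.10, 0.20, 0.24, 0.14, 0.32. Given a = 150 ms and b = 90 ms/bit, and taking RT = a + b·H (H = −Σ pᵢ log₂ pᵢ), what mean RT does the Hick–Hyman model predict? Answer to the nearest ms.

H = 0.10·log₂(1/0.10) + 0.20·log₂(1/0.20) + 0.24·log₂(1/0.24) + 0.14·log₂(1/0.14) + 0.32·log₂(1/0.32) = 2.2139 bits.
RT = 150 + 90 × 2.2139 = 349.25 ms.

349 ms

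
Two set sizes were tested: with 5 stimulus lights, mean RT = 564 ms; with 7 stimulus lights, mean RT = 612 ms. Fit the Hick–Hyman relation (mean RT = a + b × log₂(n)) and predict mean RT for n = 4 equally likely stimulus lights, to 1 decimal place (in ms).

532.2 ms

Solve the two-equation system in a and b:
  b = (612 − 564) / (log₂ 7 − log₂ 5) = 48 / (2.8074 − 2.3219) = 98.882 ms/bit
  a = 564 − 98.882 × 2.3219 = 334.403 ms
Then RT(4) = 334.403 + 98.882 × log₂ 4 = 334.403 + 98.882 × 2 ≈ 532.167 ms.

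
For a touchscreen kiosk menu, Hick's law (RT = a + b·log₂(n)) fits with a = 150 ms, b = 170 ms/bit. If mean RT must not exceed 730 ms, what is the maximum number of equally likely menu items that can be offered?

10

Information budget: (730 − 150)/170 = 3.4118 bits, so n ≤ 2^3.4118 = 10.642 → at most 10.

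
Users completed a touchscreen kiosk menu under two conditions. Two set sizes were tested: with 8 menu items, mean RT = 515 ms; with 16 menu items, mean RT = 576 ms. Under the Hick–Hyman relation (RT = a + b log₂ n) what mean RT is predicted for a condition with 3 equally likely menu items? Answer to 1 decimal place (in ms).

428.7 ms

Fit slope and intercept:
  b = (576 − 515) / (log₂ 16 − log₂ 8) = 61 / (4 − 3) = 61.000 ms/bit
  a = 515 − 61.000 × 3 = 332.000 ms
Then RT(3) = 332.000 + 61.000 × log₂ 3 = 332.000 + 61.000 × 1.5850 ≈ 428.683 ms.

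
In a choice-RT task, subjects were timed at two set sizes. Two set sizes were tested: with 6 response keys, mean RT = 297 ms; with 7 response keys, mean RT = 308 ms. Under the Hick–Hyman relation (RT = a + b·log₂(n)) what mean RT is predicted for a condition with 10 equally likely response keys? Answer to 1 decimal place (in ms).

RT is linear in log₂ n, so two points fix the line:
  b = (308 − 297) / (log₂ 7 − log₂ 6) = 11 / (2.8074 − 2.5850) = 49.462 ms/bit
  a = 297 − 49.462 × 2.5850 = 169.142 ms
Then RT(10) = 169.142 + 49.462 × log₂ 10 = 169.142 + 49.462 × 3.3219 ≈ 333.452 ms.

333.5 ms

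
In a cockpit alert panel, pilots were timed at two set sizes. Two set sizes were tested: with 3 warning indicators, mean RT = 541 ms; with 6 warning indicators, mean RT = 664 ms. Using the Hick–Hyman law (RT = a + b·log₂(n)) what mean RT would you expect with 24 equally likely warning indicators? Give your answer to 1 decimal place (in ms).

910.0 ms

RT is linear in log₂ n, so two points fix the line:
  b = (664 − 541) / (log₂ 6 − log₂ 3) = 123 / (2.5850 − 1.5850) = 123.000 ms/bit
  a = 541 − 123.000 × 1.5850 = 346.050 ms
Then RT(24) = 346.050 + 123.000 × log₂ 24 = 346.050 + 123.000 × 4.5850 ≈ 910.000 ms.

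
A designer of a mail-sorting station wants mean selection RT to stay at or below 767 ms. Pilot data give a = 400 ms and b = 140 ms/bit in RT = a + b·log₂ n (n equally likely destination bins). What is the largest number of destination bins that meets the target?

6

140·log₂ n ≤ 767 − 400 = 367, giving log₂ n ≤ 2.6214 and n ≤ 6.154. The largest whole number is 6.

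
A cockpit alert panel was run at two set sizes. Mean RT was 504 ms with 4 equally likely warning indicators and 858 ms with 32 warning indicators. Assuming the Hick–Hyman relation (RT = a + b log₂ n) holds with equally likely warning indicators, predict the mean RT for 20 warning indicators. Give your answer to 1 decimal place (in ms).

778.0 ms

Solve the two-equation system in a and b:
  b = (858 − 504) / (log₂ 32 − log₂ 4) = 354 / (5 − 2) = 118.000 ms/bit
  a = 504 − 118.000 × 2 = 268.000 ms
Then RT(20) = 268.000 + 118.000 × log₂ 20 = 268.000 + 118.000 × 4.3219 ≈ 777.988 ms.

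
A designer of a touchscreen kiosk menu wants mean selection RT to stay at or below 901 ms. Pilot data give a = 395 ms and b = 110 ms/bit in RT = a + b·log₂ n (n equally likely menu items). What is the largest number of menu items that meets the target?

24

Set 395 + 110·log₂ n ≤ 901 → log₂ n ≤ (901 − 395)/110 = 4.6000.
So n ≤ 2^4.6000 = 24.251; the largest integer n is 24.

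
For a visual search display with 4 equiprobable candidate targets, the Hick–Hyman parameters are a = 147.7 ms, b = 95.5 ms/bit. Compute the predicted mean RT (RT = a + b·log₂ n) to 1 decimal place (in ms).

338.7 ms

log₂(4) = 2 bits, so RT = 147.7 + 95.5 × 2 ≈ 338.700 ms.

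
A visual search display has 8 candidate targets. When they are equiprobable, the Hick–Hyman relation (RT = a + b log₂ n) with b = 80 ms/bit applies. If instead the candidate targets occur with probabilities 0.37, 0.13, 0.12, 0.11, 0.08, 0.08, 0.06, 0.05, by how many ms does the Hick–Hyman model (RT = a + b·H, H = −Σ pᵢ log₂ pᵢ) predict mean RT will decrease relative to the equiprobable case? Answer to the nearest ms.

26 ms

The RT saving is b·ΔH. Equiprobable H₀ = log₂(8) = 3.0000 bits; with the given probabilities H = 2.6734 bits.
b·(H₀ − H) = 80 × (3.0000 − 2.6734) = 26.13 ms.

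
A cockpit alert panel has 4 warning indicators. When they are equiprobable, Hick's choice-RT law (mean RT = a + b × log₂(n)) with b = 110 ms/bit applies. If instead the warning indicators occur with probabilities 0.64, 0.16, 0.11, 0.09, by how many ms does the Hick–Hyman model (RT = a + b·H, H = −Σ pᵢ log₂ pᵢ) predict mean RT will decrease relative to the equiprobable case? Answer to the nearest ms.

Equiprobable entropy H₀ = log₂ 4 = 2.0000 bits.
Skewed entropy H = −Σ pᵢ log₂ pᵢ = 1.4980 bits.
ΔRT = b·(H₀ − H) = 110 × 0.5020 = 55.22 ms.

55 ms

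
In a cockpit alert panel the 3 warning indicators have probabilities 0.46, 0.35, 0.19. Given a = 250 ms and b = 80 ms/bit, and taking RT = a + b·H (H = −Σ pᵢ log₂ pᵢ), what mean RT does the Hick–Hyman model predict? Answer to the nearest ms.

370 ms

H = 0.46·log₂(1/0.46) + 0.35·log₂(1/0.35) + 0.19·log₂(1/0.19) = 1.5007 bits.
RT = 250 + 80 × 1.5007 = 370.05 ms.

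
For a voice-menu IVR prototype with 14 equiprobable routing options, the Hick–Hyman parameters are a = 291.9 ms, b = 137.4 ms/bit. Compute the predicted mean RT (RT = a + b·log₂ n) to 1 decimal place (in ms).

log₂(14) = 3.8074 bits, so RT = 291.9 + 137.4 × 3.8074 ≈ 815.031 ms.

815.0 ms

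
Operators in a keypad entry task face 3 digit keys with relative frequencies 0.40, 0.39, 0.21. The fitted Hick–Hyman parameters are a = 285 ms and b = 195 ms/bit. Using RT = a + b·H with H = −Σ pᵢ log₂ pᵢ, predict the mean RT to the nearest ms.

584 ms

H = 0.40·log₂(1/0.40) + 0.39·log₂(1/0.39) + 0.21·log₂(1/0.21) = 1.5314 bits.
RT = 285 + 195 × 1.5314 = 583.62 ms.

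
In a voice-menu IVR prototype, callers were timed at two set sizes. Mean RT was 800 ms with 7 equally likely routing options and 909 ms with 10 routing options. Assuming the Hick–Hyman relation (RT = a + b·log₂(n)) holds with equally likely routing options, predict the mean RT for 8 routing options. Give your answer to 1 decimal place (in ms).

Fit slope and intercept:
  b = (909 − 800) / (log₂ 10 − log₂ 7) = 109 / (3.3219 − 2.8074) = 211.826 ms/bit
  a = 800 − 211.826 × 2.8074 = 205.329 ms
Then RT(8) = 205.329 + 211.826 × log₂ 8 = 205.329 + 211.826 × 3 ≈ 840.807 ms.

840.8 ms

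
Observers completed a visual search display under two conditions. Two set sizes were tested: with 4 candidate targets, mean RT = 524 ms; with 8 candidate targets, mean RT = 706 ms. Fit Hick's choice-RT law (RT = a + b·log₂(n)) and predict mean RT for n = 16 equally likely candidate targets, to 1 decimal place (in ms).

Solve the two-equation system in a and b:
  b = (706 − 524) / (log₂ 8 − log₂ 4) = 182 / (3 − 2) = 182.000 ms/bit
  a = 524 − 182.000 × 2 = 160.000 ms
Then RT(16) = 160.000 + 182.000 × log₂ 16 = 160.000 + 182.000 × 4 ≈ 888.000 ms.

888.0 ms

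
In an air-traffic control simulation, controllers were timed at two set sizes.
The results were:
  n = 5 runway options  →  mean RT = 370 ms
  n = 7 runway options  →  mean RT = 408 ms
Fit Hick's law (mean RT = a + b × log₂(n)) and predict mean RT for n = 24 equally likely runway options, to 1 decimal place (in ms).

547.2 ms

RT is linear in log₂ n, so two points fix the line:
  b = (408 − 370) / (log₂ 7 − log₂ 5) = 38 / (2.8074 − 2.3219) = 78.282 ms/bit
  a = 370 − 78.282 × 2.3219 = 188.236 ms
Then RT(24) = 188.236 + 78.282 × log₂ 24 = 188.236 + 78.282 × 4.5850 ≈ 547.154 ms.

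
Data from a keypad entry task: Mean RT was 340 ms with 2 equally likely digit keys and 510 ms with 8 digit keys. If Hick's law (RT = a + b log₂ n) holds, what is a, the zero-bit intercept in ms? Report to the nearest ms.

b = (RT₂ − RT₁)/(log₂ n₂ − log₂ n₁) = (510 − 340)/(3 − 1) = 85 ms/bit.
Intercept: a = 340 − 85·log₂(2) = 255.000 ms.

255 ms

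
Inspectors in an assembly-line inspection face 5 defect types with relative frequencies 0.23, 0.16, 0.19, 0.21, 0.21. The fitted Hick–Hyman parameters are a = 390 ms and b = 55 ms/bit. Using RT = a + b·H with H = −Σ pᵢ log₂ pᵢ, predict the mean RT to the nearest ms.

517 ms

H = 0.23·log₂(1/0.23) + 0.16·log₂(1/0.16) + 0.19·log₂(1/0.19) + 0.21·log₂(1/0.21) + 0.21·log₂(1/0.21) = 2.3116 bits.
RT = 390 + 55 × 2.3116 = 517.14 ms.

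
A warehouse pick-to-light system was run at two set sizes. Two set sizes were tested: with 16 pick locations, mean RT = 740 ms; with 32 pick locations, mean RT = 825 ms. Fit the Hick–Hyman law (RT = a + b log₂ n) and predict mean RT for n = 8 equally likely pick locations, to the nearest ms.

655 ms

With log₂ n on the abscissa the relation is linear; from the two conditions:
  b = (825 − 740) / (log₂ 32 − log₂ 16) = 85 / (5 − 4) = 85 ms/bit
  a = 740 − 85 × 4 = 400 ms
Then RT(8) = 400 + 85 × log₂ 8 = 400 + 85 × 3 ≈ 655.000 ms.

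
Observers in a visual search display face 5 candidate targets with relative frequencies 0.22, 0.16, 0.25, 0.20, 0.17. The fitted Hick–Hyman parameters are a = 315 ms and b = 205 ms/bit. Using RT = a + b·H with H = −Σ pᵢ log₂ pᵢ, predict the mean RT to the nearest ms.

787 ms

H = 0.22·log₂(1/0.22) + 0.16·log₂(1/0.16) + 0.25·log₂(1/0.25) + 0.20·log₂(1/0.20) + 0.17·log₂(1/0.17) = 2.3026 bits.
RT = 315 + 205 × 2.3026 = 787.03 ms.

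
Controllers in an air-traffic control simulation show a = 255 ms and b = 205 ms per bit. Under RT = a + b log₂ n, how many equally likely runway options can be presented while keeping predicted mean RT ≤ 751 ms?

5

Set 255 + 205·log₂ n ≤ 751 → log₂ n ≤ (751 − 255)/205 = 2.4195.
So n ≤ 2^2.4195 = 5.350; the largest integer n is 5.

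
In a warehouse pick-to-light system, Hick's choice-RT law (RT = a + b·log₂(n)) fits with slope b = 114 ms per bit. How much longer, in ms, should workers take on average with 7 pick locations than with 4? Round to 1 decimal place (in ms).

Only the slope matters, since a is common to both: ΔRT = b·log₂(n₂/n₁).
log₂(7) − log₂(4) = 2.8074 − 2 = 0.8074.
ΔRT = 114 × 0.8074 = 92.038 ms.

92.0 ms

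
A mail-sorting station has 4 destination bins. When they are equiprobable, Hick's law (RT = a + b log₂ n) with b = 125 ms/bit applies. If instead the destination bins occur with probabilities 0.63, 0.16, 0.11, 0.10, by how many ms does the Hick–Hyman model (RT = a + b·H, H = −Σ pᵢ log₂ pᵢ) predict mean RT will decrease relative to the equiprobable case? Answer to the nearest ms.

The RT saving is b·ΔH. Equiprobable H₀ = log₂(4) = 2.0000 bits; with the given probabilities H = 1.5254 bits.
b·(H₀ − H) = 125 × (2.0000 − 1.5254) = 59.32 ms.

59 ms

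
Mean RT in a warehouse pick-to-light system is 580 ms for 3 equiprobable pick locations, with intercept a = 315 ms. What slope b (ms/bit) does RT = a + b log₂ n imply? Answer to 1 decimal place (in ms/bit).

167.2 ms/bit

b = (580 − 315) / log₂(3) = 265 / 1.5850 = 167.196 ms/bit.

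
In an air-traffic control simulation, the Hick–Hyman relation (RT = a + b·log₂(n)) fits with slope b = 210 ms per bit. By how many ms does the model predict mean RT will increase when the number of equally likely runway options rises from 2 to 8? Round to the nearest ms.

420 ms

Only the slope matters, since a is common to both: ΔRT = b·log₂(n₂/n₁).
log₂(8) − log₂(2) = log₂(8/2) = log₂(4) = 2.
ΔRT = 210 × 2.0000 = 420.000 ms.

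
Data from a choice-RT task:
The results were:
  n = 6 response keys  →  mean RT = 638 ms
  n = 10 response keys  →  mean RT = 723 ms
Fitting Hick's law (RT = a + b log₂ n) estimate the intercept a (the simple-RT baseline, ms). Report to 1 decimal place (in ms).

339.9 ms

Slope: b = (723 − 638) / (log₂ 10 − log₂ 6) = 85/0.7370 = 115.338 ms/bit.
a = RT₁ − b·log₂ n₁ = 638 − 115.338 × 2.5850 = 339.856 ms.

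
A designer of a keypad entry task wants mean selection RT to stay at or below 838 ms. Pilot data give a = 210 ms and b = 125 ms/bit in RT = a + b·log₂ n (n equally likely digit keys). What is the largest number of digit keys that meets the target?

32

Set 210 + 125·log₂ n ≤ 838 → log₂ n ≤ (838 − 210)/125 = 5.0240.
So n ≤ 2^5.0240 = 32.537; the largest integer n is 32.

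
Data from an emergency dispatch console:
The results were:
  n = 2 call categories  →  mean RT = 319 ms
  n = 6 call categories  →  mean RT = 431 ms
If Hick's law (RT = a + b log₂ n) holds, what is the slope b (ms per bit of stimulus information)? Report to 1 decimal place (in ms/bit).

70.7 ms/bit

b = (RT₂ − RT₁)/(log₂ n₂ − log₂ n₁) = (431 − 319)/(2.5850 − 1) = 70.664 ms/bit.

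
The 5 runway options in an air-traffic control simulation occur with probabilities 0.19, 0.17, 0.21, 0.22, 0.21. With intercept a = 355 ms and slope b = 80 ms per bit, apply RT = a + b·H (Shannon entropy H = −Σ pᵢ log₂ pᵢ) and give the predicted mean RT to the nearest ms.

Entropy contributions −pᵢ log₂ pᵢ: 0.4552, 0.4346, 0.4728, 0.4806, 0.4728; sum H = 2.3160 bits.
RT = a + bH = 355 + 80·2.3160 = 540.28 ms.

540 ms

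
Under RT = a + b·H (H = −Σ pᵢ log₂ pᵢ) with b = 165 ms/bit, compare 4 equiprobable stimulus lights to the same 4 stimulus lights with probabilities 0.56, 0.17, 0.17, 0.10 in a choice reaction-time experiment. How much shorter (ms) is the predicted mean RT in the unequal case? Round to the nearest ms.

The RT saving is b·ΔH. Equiprobable H₀ = log₂(4) = 2.0000 bits; with the given probabilities H = 1.6698 bits.
b·(H₀ − H) = 165 × (2.0000 − 1.6698) = 54.48 ms.

54 ms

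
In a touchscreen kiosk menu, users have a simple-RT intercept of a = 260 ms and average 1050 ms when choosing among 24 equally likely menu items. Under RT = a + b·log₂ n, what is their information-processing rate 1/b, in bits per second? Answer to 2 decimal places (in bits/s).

Choice component = 1050 − 260 = 790 ms over log₂(24) = 4.5850 bits.
b = 790 / 4.5850 = 172.302 ms/bit, so 1/b = 5.804 bits/s.

5.80 bits/s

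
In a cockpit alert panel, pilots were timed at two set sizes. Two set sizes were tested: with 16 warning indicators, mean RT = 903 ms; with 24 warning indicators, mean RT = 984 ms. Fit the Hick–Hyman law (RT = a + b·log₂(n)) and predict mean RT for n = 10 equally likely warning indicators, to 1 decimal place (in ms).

809.1 ms

Fit slope and intercept:
  b = (984 − 903) / (log₂ 24 − log₂ 16) = 81 / (4.5850 − 4) = 138.470 ms/bit
  a = 903 − 138.470 × 4 = 349.118 ms
Then RT(10) = 349.118 + 138.470 × log₂ 10 = 349.118 + 138.470 × 3.3219 ≈ 809.107 ms.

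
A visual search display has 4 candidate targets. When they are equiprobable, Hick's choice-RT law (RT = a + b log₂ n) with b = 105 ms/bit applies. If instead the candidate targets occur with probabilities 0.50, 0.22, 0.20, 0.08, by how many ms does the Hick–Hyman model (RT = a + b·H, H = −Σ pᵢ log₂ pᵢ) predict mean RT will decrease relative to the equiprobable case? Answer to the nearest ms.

The RT saving is b·ΔH. Equiprobable H₀ = log₂(4) = 2.0000 bits; with the given probabilities H = 1.7365 bits.
b·(H₀ − H) = 105 × (2.0000 − 1.7365) = 27.67 ms.

28 ms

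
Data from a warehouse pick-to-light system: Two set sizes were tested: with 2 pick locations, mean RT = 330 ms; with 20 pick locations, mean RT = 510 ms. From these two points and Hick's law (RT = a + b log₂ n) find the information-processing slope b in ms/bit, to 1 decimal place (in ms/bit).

b = (RT₂ − RT₁)/(log₂ n₂ − log₂ n₁) = (510 − 330)/(4.3219 − 1) = 54.185 ms/bit.

54.2 ms/bit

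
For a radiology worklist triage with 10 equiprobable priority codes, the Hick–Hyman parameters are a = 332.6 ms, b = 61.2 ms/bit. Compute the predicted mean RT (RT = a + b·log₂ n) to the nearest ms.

536 ms

log₂(10) = 3.3219 bits, so RT = 332.6 + 61.2 × 3.3219 ≈ 535.902 ms.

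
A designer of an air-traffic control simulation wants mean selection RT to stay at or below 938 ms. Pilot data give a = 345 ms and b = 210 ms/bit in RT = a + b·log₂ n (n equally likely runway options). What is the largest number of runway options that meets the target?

7

Set 345 + 210·log₂ n ≤ 938 → log₂ n ≤ (938 − 345)/210 = 2.8238.
So n ≤ 2^2.8238 = 7.080; the largest integer n is 7.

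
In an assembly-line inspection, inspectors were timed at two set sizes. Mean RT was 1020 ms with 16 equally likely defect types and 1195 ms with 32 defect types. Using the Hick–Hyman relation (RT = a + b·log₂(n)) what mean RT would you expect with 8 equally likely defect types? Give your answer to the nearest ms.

Fit slope and intercept:
  b = (1195 − 1020) / (log₂ 32 − log₂ 16) = 175 / (5 − 4) = 175 ms/bit
  a = 1020 − 175 × 4 = 320 ms
Then RT(8) = 320 + 175 × log₂ 8 = 320 + 175 × 3 ≈ 845.000 ms.

845 ms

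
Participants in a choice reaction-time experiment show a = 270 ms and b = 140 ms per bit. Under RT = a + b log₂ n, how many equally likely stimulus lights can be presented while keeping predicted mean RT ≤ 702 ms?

8

Information budget: (702 − 270)/140 = 3.0857 bits, so n ≤ 2^3.0857 = 8.490 → at most 8.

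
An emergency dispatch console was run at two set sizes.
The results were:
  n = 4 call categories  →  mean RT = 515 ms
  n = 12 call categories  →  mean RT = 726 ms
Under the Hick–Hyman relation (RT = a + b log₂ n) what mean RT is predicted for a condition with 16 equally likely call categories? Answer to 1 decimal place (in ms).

With log₂ n on the abscissa the relation is linear; from the two conditions:
  b = (726 − 515) / (log₂ 12 − log₂ 4) = 211 / (3.5850 − 2) = 133.126 ms/bit
  a = 515 − 133.126 × 2 = 248.748 ms
Then RT(16) = 248.748 + 133.126 × log₂ 16 = 248.748 + 133.126 × 4 ≈ 781.252 ms.

781.3 ms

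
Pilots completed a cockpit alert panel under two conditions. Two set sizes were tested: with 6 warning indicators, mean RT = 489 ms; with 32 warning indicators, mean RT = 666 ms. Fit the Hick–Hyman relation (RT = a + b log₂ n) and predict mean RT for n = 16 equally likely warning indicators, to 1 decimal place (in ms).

Solve the two-equation system in a and b:
  b = (666 − 489) / (log₂ 32 − log₂ 6) = 177 / (5 − 2.5850) = 73.291 ms/bit
  a = 489 − 73.291 × 2.5850 = 299.546 ms
Then RT(16) = 299.546 + 73.291 × log₂ 16 = 299.546 + 73.291 × 4 ≈ 592.709 ms.

592.7 ms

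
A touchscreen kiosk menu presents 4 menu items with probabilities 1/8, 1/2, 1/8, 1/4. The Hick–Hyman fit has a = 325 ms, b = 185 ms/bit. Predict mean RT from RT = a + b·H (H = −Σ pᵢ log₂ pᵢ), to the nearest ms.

649 ms

H = −Σ pᵢ log₂ pᵢ = 0.125·3 + 0.5·1 + 0.125·3 + 0.25·2 = 1.750 bits.
RT = 325 + 185 × 1.750 = 648.75 ms.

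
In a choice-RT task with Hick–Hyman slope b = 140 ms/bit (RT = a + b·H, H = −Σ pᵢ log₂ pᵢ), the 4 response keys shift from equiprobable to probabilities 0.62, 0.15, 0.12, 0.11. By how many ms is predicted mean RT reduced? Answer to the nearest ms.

Equiprobable entropy H₀ = log₂ 4 = 2.0000 bits.
Skewed entropy H = −Σ pᵢ log₂ pᵢ = 1.5555 bits.
ΔRT = b·(H₀ − H) = 140 × 0.4445 = 62.23 ms.

62 ms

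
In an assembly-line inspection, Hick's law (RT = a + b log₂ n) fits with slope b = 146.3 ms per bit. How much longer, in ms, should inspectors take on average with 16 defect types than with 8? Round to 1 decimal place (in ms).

146.3 ms

Only the slope matters, since a is common to both: ΔRT = b·log₂(n₂/n₁).
log₂(16) − log₂(8) = log₂(16/8) = log₂(2) = 1.
ΔRT = 146.3 × 1.0000 = 146.300 ms.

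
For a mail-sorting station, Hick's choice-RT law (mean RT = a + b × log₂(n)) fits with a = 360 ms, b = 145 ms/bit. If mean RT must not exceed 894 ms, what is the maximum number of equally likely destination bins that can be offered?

12

Information budget: (894 − 360)/145 = 3.6828 bits, so n ≤ 2^3.6828 = 12.842 → at most 12.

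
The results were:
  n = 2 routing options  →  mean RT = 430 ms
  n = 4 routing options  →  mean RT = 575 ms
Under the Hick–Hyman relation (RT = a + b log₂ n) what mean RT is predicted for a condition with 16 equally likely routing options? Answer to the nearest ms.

RT is linear in log₂ n, so two points fix the line:
  b = (575 − 430) / (log₂ 4 − log₂ 2) = 145 / (2 − 1) = 145 ms/bit
  a = 430 − 145 × 1 = 285 ms
Then RT(16) = 285 + 145 × log₂ 16 = 285 + 145 × 4 ≈ 865.000 ms.

865 ms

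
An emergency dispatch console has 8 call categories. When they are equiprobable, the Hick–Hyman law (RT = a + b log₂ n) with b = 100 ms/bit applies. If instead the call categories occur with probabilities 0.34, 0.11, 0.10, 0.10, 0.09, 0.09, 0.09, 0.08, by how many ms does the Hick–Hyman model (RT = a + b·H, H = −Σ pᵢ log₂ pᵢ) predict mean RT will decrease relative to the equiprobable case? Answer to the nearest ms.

23 ms

The RT saving is b·ΔH. Equiprobable H₀ = log₂(8) = 3.0000 bits; with the given probabilities H = 2.7733 bits.
b·(H₀ − H) = 100 × (3.0000 − 2.7733) = 22.67 ms.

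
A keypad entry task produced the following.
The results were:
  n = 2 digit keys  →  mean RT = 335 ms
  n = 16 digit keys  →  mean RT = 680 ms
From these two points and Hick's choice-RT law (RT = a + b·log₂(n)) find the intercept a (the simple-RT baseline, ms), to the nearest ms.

Slope: b = (680 − 335) / (log₂ 16 − log₂ 2) = 345/3.0000 = 115 ms/bit.
a = RT₁ − b·log₂ n₁ = 335 − 115 × 1 = 220.000 ms.

220 ms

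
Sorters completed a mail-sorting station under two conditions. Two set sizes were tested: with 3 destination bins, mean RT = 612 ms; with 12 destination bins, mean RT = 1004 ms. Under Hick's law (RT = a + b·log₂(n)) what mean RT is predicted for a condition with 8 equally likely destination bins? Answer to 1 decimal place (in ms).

Fit slope and intercept:
  b = (1004 − 612) / (log₂ 12 − log₂ 3) = 392 / (3.5850 − 1.5850) = 196.000 ms/bit
  a = 612 − 196.000 × 1.5850 = 301.347 ms
Then RT(8) = 301.347 + 196.000 × log₂ 8 = 301.347 + 196.000 × 3 ≈ 889.347 ms.

889.3 ms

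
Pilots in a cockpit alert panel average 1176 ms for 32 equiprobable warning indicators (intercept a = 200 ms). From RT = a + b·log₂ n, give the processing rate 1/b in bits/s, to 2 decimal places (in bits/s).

b = (1176 − 200)/log₂ 32 = 976/5 = 195.200 ms per bit = 0.19520 s/bit; the reciprocal is 5.123 bits/s.

5.12 bits/s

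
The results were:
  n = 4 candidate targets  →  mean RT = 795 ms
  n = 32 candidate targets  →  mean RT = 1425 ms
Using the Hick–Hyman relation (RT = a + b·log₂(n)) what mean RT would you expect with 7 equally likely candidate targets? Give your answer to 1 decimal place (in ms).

RT is linear in log₂ n, so two points fix the line:
  b = (1425 − 795) / (log₂ 32 − log₂ 4) = 630 / (5 − 2) = 210.000 ms/bit
  a = 795 − 210.000 × 2 = 375.000 ms
Then RT(7) = 375.000 + 210.000 × log₂ 7 = 375.000 + 210.000 × 2.8074 ≈ 964.545 ms.

964.5 ms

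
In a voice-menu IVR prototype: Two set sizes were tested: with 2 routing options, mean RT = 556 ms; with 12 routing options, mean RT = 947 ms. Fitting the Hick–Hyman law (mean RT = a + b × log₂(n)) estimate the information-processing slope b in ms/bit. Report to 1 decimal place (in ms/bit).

151.3 ms/bit

b = (RT₂ − RT₁)/(log₂ n₂ − log₂ n₁) = (947 − 556)/(3.5850 − 1) = 151.259 ms/bit.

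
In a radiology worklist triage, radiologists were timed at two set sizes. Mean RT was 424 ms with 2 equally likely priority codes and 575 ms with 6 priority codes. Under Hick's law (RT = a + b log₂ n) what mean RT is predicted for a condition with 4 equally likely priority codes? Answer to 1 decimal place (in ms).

With log₂ n on the abscissa the relation is linear; from the two conditions:
  b = (575 − 424) / (log₂ 6 − log₂ 2) = 151 / (2.5850 − 1) = 95.270 ms/bit
  a = 424 − 95.270 × 1 = 328.730 ms
Then RT(4) = 328.730 + 95.270 × log₂ 4 = 328.730 + 95.270 × 2 ≈ 519.270 ms.

519.3 ms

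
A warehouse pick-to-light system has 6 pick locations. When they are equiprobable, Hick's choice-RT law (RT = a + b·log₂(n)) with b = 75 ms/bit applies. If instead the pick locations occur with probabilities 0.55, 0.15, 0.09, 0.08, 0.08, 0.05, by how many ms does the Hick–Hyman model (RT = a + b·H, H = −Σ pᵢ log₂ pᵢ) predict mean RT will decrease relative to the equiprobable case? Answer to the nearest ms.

Equiprobable entropy H₀ = log₂ 6 = 2.5850 bits.
Skewed entropy H = −Σ pᵢ log₂ pᵢ = 1.9967 bits.
ΔRT = b·(H₀ − H) = 75 × 0.5883 = 44.12 ms.

44 ms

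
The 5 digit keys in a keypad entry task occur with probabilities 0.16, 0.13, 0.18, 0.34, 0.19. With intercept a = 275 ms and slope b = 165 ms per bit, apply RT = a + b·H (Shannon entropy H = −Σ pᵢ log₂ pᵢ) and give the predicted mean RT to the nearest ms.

Entropy contributions −pᵢ log₂ pᵢ: 0.4230, 0.3826, 0.4453, 0.5292, 0.4552; sum H = 2.2354 bits.
RT = a + bH = 275 + 165·2.2354 = 643.84 ms.

644 ms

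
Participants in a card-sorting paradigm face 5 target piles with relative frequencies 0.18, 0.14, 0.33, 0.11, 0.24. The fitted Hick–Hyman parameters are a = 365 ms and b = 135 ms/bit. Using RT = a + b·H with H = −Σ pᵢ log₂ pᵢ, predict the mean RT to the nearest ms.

664 ms

Entropy contributions −pᵢ log₂ pᵢ: 0.4453, 0.3971, 0.5278, 0.3503, 0.4941; sum H = 2.2147 bits.
RT = a + bH = 365 + 135·2.2147 = 663.98 ms.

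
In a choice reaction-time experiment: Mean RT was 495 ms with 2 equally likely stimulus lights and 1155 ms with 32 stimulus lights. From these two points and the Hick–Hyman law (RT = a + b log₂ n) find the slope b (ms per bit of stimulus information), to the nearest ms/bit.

165 ms/bit

The slope on a log₂ axis is (1155 − 495) / (5 − 1) = 165 ms/bit.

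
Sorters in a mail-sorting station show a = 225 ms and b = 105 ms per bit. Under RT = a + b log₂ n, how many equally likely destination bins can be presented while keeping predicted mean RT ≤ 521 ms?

Set 225 + 105·log₂ n ≤ 521 → log₂ n ≤ (521 − 225)/105 = 2.8190.
So n ≤ 2^2.8190 = 7.057; the largest integer n is 7.

7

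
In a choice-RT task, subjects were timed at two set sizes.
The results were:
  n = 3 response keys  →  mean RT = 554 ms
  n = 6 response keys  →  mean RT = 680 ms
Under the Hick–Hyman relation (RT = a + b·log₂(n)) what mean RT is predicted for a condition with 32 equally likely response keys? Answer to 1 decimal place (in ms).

984.3 ms

RT is linear in log₂ n, so two points fix the line:
  b = (680 − 554) / (log₂ 6 − log₂ 3) = 126 / (2.5850 − 1.5850) = 126.000 ms/bit
  a = 554 − 126.000 × 1.5850 = 354.295 ms
Then RT(32) = 354.295 + 126.000 × log₂ 32 = 354.295 + 126.000 × 5 ≈ 984.295 ms.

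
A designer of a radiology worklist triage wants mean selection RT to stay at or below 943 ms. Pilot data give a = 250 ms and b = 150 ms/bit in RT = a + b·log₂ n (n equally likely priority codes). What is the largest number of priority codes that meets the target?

Information budget: (943 − 250)/150 = 4.6200 bits, so n ≤ 2^4.6200 = 24.590 → at most 24.

24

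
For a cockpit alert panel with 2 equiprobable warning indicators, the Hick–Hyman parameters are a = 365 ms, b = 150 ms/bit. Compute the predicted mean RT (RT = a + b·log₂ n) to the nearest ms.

515 ms

log₂(2) = 1 bits, so RT = 365 + 150 × 1 ≈ 515.000 ms.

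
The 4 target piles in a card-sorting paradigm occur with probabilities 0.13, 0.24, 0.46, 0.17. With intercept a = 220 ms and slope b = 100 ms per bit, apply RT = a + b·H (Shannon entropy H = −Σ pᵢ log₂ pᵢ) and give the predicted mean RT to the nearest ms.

H = 0.13·log₂(1/0.13) + 0.24·log₂(1/0.24) + 0.46·log₂(1/0.46) + 0.17·log₂(1/0.17) = 1.8267 bits.
RT = 220 + 100 × 1.8267 = 402.67 ms.

403 ms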